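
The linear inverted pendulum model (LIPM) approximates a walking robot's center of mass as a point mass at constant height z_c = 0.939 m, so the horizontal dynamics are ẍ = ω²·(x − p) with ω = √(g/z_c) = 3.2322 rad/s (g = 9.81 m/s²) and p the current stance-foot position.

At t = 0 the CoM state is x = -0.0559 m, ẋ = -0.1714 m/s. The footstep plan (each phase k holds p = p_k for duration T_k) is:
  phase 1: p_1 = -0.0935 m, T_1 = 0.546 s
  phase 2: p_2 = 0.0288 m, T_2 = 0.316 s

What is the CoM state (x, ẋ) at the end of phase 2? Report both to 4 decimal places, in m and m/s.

phase 1: p=-0.0935, T=0.546, ωT=1.764781, cosh=3.005759, sinh=2.834535; start (x,ẋ)=(-0.055900, -0.171400) → end (x,ẋ)=(-0.130796, -0.170704)
phase 2: p=0.0288, T=0.316, ωT=1.021375, cosh=1.568555, sinh=1.208456; start (x,ẋ)=(-0.130796, -0.170704) → end (x,ẋ)=(-0.285358, -0.891135)

x = -0.2854, ẋ = -0.8911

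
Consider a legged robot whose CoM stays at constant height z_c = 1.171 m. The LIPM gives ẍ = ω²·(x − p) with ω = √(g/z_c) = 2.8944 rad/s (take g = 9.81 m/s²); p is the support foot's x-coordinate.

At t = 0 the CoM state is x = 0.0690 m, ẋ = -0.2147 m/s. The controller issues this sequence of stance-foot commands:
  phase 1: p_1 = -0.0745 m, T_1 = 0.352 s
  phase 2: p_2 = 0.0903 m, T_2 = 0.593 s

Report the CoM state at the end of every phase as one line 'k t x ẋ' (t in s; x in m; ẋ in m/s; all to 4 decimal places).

1 0.3520 0.0608 0.1642
2 0.9450 0.1583 0.2416

phase 1: p=-0.0745, T=0.352, ωT=1.018829, cosh=1.565483, sinh=1.204466; start (x,ẋ)=(0.069000, -0.214700) → end (x,ẋ)=(0.060802, 0.164161)
phase 2: p=0.0903, T=0.593, ωT=1.716379, cosh=2.872030, sinh=2.692314; start (x,ẋ)=(0.060802, 0.164161) → end (x,ẋ)=(0.158281, 0.241611)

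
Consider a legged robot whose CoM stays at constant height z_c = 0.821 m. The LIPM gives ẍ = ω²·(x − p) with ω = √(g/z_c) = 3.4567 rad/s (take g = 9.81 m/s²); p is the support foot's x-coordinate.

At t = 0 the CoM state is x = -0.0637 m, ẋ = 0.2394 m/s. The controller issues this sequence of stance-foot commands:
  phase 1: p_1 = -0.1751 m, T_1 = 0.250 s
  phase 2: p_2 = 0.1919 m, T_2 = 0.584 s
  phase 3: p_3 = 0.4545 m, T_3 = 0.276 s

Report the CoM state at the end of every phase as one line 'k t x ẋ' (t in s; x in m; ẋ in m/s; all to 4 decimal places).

phase 1: p=-0.1751, T=0.250, ωT=0.864175, cosh=1.397223, sinh=0.975824; start (x,ẋ)=(-0.063700, 0.239400) → end (x,ẋ)=(0.048133, 0.710262)
phase 2: p=0.1919, T=0.584, ωT=2.018713, cosh=3.830727, sinh=3.697901; start (x,ẋ)=(0.048133, 0.710262) → end (x,ẋ)=(0.400991, 0.883116)
phase 3: p=0.4545, T=0.276, ωT=0.954049, cosh=1.490690, sinh=1.105511; start (x,ẋ)=(0.400991, 0.883116) → end (x,ẋ)=(0.657170, 1.111971)

1 0.2500 0.0481 0.7103
2 0.8340 0.4010 0.8831
3 1.1100 0.6572 1.1120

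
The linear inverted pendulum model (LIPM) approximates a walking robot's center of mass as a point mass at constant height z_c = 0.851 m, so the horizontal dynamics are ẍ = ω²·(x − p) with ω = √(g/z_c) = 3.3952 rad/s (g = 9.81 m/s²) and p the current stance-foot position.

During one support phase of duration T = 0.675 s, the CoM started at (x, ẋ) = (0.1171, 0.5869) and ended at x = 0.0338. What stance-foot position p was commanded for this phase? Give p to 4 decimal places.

p = 0.3497

ωT = 3.3952·0.675 = 2.291760; cosh(ωT) = 4.996711, sinh(ωT) = 4.895622
x(T) = p + (x₀−p)·cosh(ωT) + (ẋ₀/ω)·sinh(ωT) ⇒ p·(1 − cosh) = x(T) − x₀·cosh − (ẋ₀/ω)·sinh
numerator   = 0.0338 − (0.1171)·4.996711 − (0.5869/3.3952)·4.895622 = -1.397580
denominator = 1 − 4.996711 = -3.996711
p = -1.397580 / -3.996711 = 0.3497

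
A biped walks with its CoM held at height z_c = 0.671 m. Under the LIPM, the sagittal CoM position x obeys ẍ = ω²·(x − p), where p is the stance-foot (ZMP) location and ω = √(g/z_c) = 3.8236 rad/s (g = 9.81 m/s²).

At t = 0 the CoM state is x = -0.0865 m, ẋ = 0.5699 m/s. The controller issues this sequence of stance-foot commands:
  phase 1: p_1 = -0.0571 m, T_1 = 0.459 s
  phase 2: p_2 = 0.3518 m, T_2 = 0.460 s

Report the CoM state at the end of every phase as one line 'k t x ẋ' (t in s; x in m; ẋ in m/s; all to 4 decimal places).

1 0.4590 0.2735 1.3820
2 0.9190 1.1357 3.2871

phase 1: p=-0.0571, T=0.459, ωT=1.755032, cosh=2.978268, sinh=2.805367; start (x,ẋ)=(-0.086500, 0.569900) → end (x,ẋ)=(0.273473, 1.381953)
phase 2: p=0.3518, T=0.460, ωT=1.758856, cosh=2.989017, sinh=2.816775; start (x,ẋ)=(0.273473, 1.381953) → end (x,ẋ)=(1.135739, 3.287085)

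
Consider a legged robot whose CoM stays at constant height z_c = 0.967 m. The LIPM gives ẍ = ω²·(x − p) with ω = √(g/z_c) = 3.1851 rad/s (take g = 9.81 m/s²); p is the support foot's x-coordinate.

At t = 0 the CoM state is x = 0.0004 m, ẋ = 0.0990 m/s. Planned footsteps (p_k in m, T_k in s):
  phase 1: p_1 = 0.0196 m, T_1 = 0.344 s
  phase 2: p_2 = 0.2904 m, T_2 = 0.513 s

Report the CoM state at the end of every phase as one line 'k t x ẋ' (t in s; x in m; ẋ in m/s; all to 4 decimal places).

1 0.3440 0.0290 0.0834
2 0.8570 -0.3404 -1.8304

phase 1: p=0.0196, T=0.344, ωT=1.095674, cosh=1.662757, sinh=1.328443; start (x,ẋ)=(0.000400, 0.099000) → end (x,ẋ)=(0.028966, 0.083373)
phase 2: p=0.2904, T=0.513, ωT=1.633956, cosh=2.659632, sinh=2.464476; start (x,ẋ)=(0.028966, 0.083373) → end (x,ẋ)=(-0.340408, -1.830410)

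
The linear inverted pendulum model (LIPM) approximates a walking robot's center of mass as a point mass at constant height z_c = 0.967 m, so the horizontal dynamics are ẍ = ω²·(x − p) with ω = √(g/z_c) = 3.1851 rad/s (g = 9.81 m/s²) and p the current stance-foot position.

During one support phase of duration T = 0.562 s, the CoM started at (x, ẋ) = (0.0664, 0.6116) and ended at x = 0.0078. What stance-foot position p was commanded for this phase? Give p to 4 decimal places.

p = 0.3636

ωT = 3.1851·0.562 = 1.790026; cosh(ωT) = 3.078283, sinh(ωT) = 2.911327
x(T) = p + (x₀−p)·cosh(ωT) + (ẋ₀/ω)·sinh(ωT) ⇒ p·(1 − cosh) = x(T) − x₀·cosh − (ẋ₀/ω)·sinh
numerator   = 0.0078 − (0.0664)·3.078283 − (0.6116/3.1851)·2.911327 = -0.755628
denominator = 1 − 3.078283 = -2.078283
p = -0.755628 / -2.078283 = 0.3636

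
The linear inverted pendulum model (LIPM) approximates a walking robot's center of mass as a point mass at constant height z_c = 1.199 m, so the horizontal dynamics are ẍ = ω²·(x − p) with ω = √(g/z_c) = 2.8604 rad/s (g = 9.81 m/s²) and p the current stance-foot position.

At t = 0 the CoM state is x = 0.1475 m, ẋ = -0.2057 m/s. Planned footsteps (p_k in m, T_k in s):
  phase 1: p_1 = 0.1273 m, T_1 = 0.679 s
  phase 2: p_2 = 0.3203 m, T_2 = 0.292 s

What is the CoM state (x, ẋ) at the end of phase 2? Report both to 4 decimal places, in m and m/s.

phase 1: p=0.1273, T=0.679, ωT=1.942212, cosh=3.558772, sinh=3.415386; start (x,ẋ)=(0.147500, -0.205700) → end (x,ẋ)=(-0.046424, -0.534698)
phase 2: p=0.3203, T=0.292, ωT=0.835237, cosh=1.369566, sinh=0.935794; start (x,ẋ)=(-0.046424, -0.534698) → end (x,ẋ)=(-0.356881, -1.713930)

x = -0.3569, ẋ = -1.7139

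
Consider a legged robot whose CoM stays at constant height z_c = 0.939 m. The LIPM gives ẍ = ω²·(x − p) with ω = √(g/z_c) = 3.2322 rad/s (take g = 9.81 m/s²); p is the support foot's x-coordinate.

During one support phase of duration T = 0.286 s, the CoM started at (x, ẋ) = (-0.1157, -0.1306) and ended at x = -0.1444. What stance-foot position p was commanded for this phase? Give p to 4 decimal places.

p = -0.1467

ωT = 3.2322·0.286 = 0.924409; cosh(ωT) = 1.458572, sinh(ωT) = 1.061807
x(T) = p + (x₀−p)·cosh(ωT) + (ẋ₀/ω)·sinh(ωT) ⇒ p·(1 − cosh) = x(T) − x₀·cosh − (ẋ₀/ω)·sinh
numerator   = -0.1444 − (-0.1157)·1.458572 − (-0.1306/3.2322)·1.061807 = 0.067260
denominator = 1 − 1.458572 = -0.458572
p = 0.067260 / -0.458572 = -0.1467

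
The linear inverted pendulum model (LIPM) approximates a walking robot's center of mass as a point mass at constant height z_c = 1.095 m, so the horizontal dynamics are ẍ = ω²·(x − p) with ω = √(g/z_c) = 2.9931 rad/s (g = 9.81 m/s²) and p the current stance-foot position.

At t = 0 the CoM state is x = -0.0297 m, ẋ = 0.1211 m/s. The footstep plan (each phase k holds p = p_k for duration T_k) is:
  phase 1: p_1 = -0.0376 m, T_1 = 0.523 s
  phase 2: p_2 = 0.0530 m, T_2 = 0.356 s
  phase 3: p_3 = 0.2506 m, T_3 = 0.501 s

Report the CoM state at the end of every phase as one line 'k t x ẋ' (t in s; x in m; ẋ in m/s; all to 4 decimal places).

1 0.5230 0.0747 0.3565
2 0.8790 0.2405 0.6617
3 1.3800 0.6974 1.4918

phase 1: p=-0.0376, T=0.523, ωT=1.565391, cosh=2.496776, sinh=2.287770; start (x,ẋ)=(-0.029700, 0.121100) → end (x,ẋ)=(0.074687, 0.356455)
phase 2: p=0.0530, T=0.356, ωT=1.065544, cosh=1.623478, sinh=1.278938; start (x,ẋ)=(0.074687, 0.356455) → end (x,ẋ)=(0.240520, 0.661715)
phase 3: p=0.2506, T=0.501, ωT=1.499543, cosh=2.351437, sinh=2.128205; start (x,ẋ)=(0.240520, 0.661715) → end (x,ẋ)=(0.697402, 1.491773)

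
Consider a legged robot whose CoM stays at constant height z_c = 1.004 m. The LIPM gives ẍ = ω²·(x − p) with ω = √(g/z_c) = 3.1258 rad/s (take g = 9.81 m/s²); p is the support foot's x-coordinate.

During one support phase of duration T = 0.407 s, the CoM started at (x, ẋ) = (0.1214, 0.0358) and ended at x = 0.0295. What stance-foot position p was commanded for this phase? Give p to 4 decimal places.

p = 0.2412

ωT = 3.1258·0.407 = 1.272201; cosh(ωT) = 1.924456, sinh(ωT) = 1.644241
x(T) = p + (x₀−p)·cosh(ωT) + (ẋ₀/ω)·sinh(ωT) ⇒ p·(1 − cosh) = x(T) − x₀·cosh − (ẋ₀/ω)·sinh
numerator   = 0.0295 − (0.1214)·1.924456 − (0.0358/3.1258)·1.644241 = -0.222961
denominator = 1 − 1.924456 = -0.924456
p = -0.222961 / -0.924456 = 0.2412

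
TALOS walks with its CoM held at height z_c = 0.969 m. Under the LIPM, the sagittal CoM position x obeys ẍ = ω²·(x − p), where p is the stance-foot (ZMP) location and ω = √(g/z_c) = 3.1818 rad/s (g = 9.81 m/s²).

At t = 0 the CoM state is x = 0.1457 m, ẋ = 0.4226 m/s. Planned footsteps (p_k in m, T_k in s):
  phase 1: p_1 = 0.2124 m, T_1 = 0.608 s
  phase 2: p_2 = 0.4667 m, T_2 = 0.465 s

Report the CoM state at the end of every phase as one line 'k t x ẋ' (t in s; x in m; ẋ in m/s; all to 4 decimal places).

phase 1: p=0.2124, T=0.608, ωT=1.934534, cosh=3.532656, sinh=3.388165; start (x,ẋ)=(0.145700, 0.422600) → end (x,ẋ)=(0.426781, 0.773844)
phase 2: p=0.4667, T=0.465, ωT=1.479537, cosh=2.309328, sinh=2.081585; start (x,ẋ)=(0.426781, 0.773844) → end (x,ẋ)=(0.880774, 1.522666)

1 0.6080 0.4268 0.7738
2 1.0730 0.8808 1.5227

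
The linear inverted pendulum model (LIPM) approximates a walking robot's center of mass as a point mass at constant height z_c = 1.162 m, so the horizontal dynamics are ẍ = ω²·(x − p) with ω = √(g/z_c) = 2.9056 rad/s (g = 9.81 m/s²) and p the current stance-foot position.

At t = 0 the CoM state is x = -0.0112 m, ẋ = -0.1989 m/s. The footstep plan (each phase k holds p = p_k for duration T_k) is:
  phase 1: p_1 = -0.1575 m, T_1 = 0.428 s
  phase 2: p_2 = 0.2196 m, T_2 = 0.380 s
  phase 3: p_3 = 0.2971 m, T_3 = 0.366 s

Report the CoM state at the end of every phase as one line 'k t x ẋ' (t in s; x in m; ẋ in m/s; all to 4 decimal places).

phase 1: p=-0.1575, T=0.428, ωT=1.243597, cosh=1.878205, sinh=1.589860; start (x,ẋ)=(-0.011200, -0.198900) → end (x,ẋ)=(0.008449, 0.302257)
phase 2: p=0.2196, T=0.380, ωT=1.104128, cosh=1.674046, sinh=1.342547; start (x,ẋ)=(0.008449, 0.302257) → end (x,ẋ)=(0.005783, -0.317686)
phase 3: p=0.2971, T=0.366, ωT=1.063450, cosh=1.620804, sinh=1.275541; start (x,ẋ)=(0.005783, -0.317686) → end (x,ẋ)=(-0.314530, -1.594589)

1 0.4280 0.0084 0.3023
2 0.8080 0.0058 -0.3177
3 1.1740 -0.3145 -1.5946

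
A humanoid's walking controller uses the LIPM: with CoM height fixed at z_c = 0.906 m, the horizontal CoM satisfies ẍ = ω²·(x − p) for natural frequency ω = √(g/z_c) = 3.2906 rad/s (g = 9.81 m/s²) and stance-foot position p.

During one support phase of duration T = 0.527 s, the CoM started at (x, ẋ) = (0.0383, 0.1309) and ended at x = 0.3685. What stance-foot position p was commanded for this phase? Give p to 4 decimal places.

p = -0.0768

ωT = 3.2906·0.527 = 1.734146; cosh(ωT) = 2.920320, sinh(ωT) = 2.743769
x(T) = p + (x₀−p)·cosh(ωT) + (ẋ₀/ω)·sinh(ωT) ⇒ p·(1 − cosh) = x(T) − x₀·cosh − (ẋ₀/ω)·sinh
numerator   = 0.3685 − (0.0383)·2.920320 − (0.1309/3.2906)·2.743769 = 0.147505
denominator = 1 − 2.920320 = -1.920320
p = 0.147505 / -1.920320 = -0.0768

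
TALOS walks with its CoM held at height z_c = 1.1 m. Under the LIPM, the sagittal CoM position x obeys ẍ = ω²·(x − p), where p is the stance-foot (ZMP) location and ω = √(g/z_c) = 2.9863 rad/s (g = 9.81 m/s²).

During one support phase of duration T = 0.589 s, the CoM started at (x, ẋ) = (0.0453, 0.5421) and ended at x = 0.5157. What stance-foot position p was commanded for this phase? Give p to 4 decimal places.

ωT = 2.9863·0.589 = 1.758931; cosh(ωT) = 2.989227, sinh(ωT) = 2.816998
x(T) = p + (x₀−p)·cosh(ωT) + (ẋ₀/ω)·sinh(ωT) ⇒ p·(1 − cosh) = x(T) − x₀·cosh − (ẋ₀/ω)·sinh
numerator   = 0.5157 − (0.0453)·2.989227 − (0.5421/2.9863)·2.816998 = -0.131079
denominator = 1 − 2.989227 = -1.989227
p = -0.131079 / -1.989227 = 0.0659

p = 0.0659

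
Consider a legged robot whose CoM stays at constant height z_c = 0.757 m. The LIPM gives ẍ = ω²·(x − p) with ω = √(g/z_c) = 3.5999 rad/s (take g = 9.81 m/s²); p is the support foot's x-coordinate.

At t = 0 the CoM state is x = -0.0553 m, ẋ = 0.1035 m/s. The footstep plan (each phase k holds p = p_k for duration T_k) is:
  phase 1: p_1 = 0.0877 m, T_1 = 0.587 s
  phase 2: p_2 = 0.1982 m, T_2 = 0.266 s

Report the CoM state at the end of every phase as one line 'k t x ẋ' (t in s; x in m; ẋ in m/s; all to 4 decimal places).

1 0.5870 -0.3953 -1.6642
2 0.8530 -1.2024 -4.8606

phase 1: p=0.0877, T=0.587, ωT=2.113141, cosh=4.197525, sinh=4.076667; start (x,ẋ)=(-0.055300, 0.103500) → end (x,ẋ)=(-0.395339, -1.664166)
phase 2: p=0.1982, T=0.266, ωT=0.957573, cosh=1.494595, sinh=1.110772; start (x,ẋ)=(-0.395339, -1.664166) → end (x,ẋ)=(-1.202389, -4.860618)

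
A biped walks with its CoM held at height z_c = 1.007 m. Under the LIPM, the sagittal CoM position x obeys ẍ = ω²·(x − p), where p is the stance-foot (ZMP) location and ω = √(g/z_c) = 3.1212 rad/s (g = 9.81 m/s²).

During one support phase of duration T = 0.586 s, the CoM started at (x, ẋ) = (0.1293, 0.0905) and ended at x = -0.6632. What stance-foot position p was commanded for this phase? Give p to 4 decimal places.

ωT = 3.1212·0.586 = 1.829023; cosh(ωT) = 3.194185, sinh(ωT) = 3.033615
x(T) = p + (x₀−p)·cosh(ωT) + (ẋ₀/ω)·sinh(ωT) ⇒ p·(1 − cosh) = x(T) − x₀·cosh − (ẋ₀/ω)·sinh
numerator   = -0.6632 − (0.1293)·3.194185 − (0.0905/3.1212)·3.033615 = -1.164169
denominator = 1 − 3.194185 = -2.194185
p = -1.164169 / -2.194185 = 0.5306

p = 0.5306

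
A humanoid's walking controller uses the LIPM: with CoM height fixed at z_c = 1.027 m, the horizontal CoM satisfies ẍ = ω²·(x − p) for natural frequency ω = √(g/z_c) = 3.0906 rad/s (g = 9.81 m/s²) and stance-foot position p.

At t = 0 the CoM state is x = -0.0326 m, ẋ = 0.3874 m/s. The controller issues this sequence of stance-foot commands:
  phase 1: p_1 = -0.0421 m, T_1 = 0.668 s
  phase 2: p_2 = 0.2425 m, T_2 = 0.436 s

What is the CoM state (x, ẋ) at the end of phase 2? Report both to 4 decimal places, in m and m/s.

x = 1.7008, ẋ = 4.7474

phase 1: p=-0.0421, T=0.668, ωT=2.064521, cosh=4.004200, sinh=3.877321; start (x,ẋ)=(-0.032600, 0.387400) → end (x,ẋ)=(0.481954, 1.665068)
phase 2: p=0.2425, T=0.436, ωT=1.347502, cosh=2.053844, sinh=1.793956; start (x,ẋ)=(0.481954, 1.665068) → end (x,ẋ)=(1.700798, 4.747417)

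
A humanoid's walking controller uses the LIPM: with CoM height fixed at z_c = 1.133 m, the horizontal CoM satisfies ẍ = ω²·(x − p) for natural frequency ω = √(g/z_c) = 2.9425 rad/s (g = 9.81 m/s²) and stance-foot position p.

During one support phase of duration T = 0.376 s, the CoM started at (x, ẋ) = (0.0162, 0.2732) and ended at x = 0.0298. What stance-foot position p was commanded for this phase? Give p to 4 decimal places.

p = 0.1807

ωT = 2.9425·0.376 = 1.106380; cosh(ωT) = 1.677074, sinh(ωT) = 1.346320
x(T) = p + (x₀−p)·cosh(ωT) + (ẋ₀/ω)·sinh(ωT) ⇒ p·(1 − cosh) = x(T) − x₀·cosh − (ẋ₀/ω)·sinh
numerator   = 0.0298 − (0.0162)·1.677074 − (0.2732/2.9425)·1.346320 = -0.122369
denominator = 1 − 1.677074 = -0.677074
p = -0.122369 / -0.677074 = 0.1807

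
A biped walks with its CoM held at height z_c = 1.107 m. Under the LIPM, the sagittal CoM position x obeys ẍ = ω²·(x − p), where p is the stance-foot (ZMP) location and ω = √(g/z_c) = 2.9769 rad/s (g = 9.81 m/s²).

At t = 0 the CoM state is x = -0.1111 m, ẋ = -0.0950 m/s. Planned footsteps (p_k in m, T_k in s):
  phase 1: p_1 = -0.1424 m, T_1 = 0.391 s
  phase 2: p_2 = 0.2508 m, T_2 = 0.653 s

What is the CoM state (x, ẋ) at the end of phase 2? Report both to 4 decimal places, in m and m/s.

phase 1: p=-0.1424, T=0.391, ωT=1.163968, cosh=1.757430, sinh=1.445185; start (x,ẋ)=(-0.111100, -0.095000) → end (x,ẋ)=(-0.133512, -0.032298)
phase 2: p=0.2508, T=0.653, ωT=1.943916, cosh=3.564598, sinh=3.421455; start (x,ẋ)=(-0.133512, -0.032298) → end (x,ẋ)=(-1.156238, -4.029471)

x = -1.1562, ẋ = -4.0295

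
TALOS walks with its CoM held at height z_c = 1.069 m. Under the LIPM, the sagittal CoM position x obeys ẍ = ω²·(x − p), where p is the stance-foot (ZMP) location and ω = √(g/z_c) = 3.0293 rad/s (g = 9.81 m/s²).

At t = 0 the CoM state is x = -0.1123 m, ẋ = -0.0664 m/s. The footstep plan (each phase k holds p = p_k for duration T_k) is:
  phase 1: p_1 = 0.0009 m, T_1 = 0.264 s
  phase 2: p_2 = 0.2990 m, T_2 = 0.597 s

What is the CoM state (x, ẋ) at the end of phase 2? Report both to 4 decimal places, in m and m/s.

phase 1: p=0.0009, T=0.264, ωT=0.799735, cosh=1.337200, sinh=0.887752; start (x,ẋ)=(-0.112300, -0.066400) → end (x,ẋ)=(-0.169930, -0.393215)
phase 2: p=0.2990, T=0.597, ωT=1.808492, cosh=3.132571, sinh=2.968670; start (x,ẋ)=(-0.169930, -0.393215) → end (x,ẋ)=(-1.555301, -5.448856)

x = -1.5553, ẋ = -5.4489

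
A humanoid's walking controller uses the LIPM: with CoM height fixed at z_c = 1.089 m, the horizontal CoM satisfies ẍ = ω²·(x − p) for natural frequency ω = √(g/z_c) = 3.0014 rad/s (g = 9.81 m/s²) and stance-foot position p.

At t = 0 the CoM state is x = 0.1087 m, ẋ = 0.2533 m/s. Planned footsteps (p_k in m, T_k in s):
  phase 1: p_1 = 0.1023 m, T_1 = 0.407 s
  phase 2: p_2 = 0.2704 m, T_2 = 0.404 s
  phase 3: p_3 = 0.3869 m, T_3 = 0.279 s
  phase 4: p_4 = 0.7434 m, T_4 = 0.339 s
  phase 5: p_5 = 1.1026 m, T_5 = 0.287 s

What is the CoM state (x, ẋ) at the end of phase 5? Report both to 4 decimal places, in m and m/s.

x = 2.0782, ẋ = 3.5816

phase 1: p=0.1023, T=0.407, ωT=1.221570, cosh=1.843638, sinh=1.548871; start (x,ẋ)=(0.108700, 0.253300) → end (x,ẋ)=(0.244815, 0.496746)
phase 2: p=0.2704, T=0.404, ωT=1.212566, cosh=1.829766, sinh=1.532333; start (x,ẋ)=(0.244815, 0.496746) → end (x,ẋ)=(0.477193, 0.791258)
phase 3: p=0.3869, T=0.279, ωT=0.837391, cosh=1.371585, sinh=0.938746; start (x,ẋ)=(0.477193, 0.791258) → end (x,ẋ)=(0.758226, 1.339682)
phase 4: p=0.7434, T=0.339, ωT=1.017475, cosh=1.563853, sinh=1.202347; start (x,ẋ)=(0.758226, 1.339682) → end (x,ẋ)=(1.303256, 2.148569)
phase 5: p=1.1026, T=0.287, ωT=0.861402, cosh=1.394523, sinh=0.971953; start (x,ẋ)=(1.303256, 2.148569) → end (x,ẋ)=(2.078197, 3.581584)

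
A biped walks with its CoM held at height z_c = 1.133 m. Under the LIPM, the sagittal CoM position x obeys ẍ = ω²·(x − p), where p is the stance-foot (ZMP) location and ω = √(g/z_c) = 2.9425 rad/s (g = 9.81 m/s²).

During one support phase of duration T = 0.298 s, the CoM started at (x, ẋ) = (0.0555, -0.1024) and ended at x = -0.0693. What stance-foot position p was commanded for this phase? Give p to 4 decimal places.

ωT = 2.9425·0.298 = 0.876865; cosh(ωT) = 1.409719, sinh(ωT) = 0.993634
x(T) = p + (x₀−p)·cosh(ωT) + (ẋ₀/ω)·sinh(ωT) ⇒ p·(1 − cosh) = x(T) − x₀·cosh − (ẋ₀/ω)·sinh
numerator   = -0.0693 − (0.0555)·1.409719 − (-0.1024/2.9425)·0.993634 = -0.112961
denominator = 1 − 1.409719 = -0.409719
p = -0.112961 / -0.409719 = 0.2757

p = 0.2757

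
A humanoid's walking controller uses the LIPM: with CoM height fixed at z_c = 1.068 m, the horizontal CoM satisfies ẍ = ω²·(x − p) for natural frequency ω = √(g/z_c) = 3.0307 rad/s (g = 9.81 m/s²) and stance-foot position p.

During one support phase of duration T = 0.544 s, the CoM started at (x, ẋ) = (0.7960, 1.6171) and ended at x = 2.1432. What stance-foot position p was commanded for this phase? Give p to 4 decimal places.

p = 0.7894

ωT = 3.0307·0.544 = 1.648701; cosh(ωT) = 2.696259, sinh(ωT) = 2.503960
x(T) = p + (x₀−p)·cosh(ωT) + (ẋ₀/ω)·sinh(ωT) ⇒ p·(1 − cosh) = x(T) − x₀·cosh − (ẋ₀/ω)·sinh
numerator   = 2.1432 − (0.7960)·2.696259 − (1.6171/3.0307)·2.503960 = -1.339068
denominator = 1 − 2.696259 = -1.696259
p = -1.339068 / -1.696259 = 0.7894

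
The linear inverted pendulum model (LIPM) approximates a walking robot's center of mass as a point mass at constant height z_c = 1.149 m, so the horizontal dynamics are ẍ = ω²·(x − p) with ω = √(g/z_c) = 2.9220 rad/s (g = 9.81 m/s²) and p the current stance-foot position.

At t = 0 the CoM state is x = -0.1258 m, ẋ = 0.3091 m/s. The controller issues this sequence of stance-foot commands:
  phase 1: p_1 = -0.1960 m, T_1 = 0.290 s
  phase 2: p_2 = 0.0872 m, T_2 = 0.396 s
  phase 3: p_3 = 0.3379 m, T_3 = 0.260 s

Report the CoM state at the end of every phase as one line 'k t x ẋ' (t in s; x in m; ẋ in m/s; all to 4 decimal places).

1 0.2900 0.0017 0.6223
2 0.6860 0.2430 0.7294
3 0.9460 0.4227 0.7187

phase 1: p=-0.1960, T=0.290, ωT=0.847380, cosh=1.381031, sinh=0.952494; start (x,ẋ)=(-0.125800, 0.309100) → end (x,ẋ)=(0.001707, 0.622256)
phase 2: p=0.0872, T=0.396, ωT=1.157112, cosh=1.747563, sinh=1.433171; start (x,ẋ)=(0.001707, 0.622256) → end (x,ẋ)=(0.242997, 0.729410)
phase 3: p=0.3379, T=0.260, ωT=0.759720, cosh=1.302737, sinh=0.834940; start (x,ẋ)=(0.242997, 0.729410) → end (x,ẋ)=(0.422690, 0.718695)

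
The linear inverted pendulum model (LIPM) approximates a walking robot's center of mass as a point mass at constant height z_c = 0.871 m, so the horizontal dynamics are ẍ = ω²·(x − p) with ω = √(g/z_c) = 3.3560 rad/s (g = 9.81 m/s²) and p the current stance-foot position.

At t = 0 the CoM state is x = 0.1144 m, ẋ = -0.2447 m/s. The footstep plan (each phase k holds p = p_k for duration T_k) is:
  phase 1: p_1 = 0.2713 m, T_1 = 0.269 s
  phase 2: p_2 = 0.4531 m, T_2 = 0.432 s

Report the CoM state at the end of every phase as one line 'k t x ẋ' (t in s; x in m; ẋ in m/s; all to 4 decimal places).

phase 1: p=0.2713, T=0.269, ωT=0.902764, cosh=1.435929, sinh=1.030482; start (x,ẋ)=(0.114400, -0.244700) → end (x,ẋ)=(-0.029134, -0.893979)
phase 2: p=0.4531, T=0.432, ωT=1.449792, cosh=2.248423, sinh=2.013804; start (x,ẋ)=(-0.029134, -0.893979) → end (x,ẋ)=(-1.167608, -5.269138)

1 0.2690 -0.0291 -0.8940
2 0.7010 -1.1676 -5.2691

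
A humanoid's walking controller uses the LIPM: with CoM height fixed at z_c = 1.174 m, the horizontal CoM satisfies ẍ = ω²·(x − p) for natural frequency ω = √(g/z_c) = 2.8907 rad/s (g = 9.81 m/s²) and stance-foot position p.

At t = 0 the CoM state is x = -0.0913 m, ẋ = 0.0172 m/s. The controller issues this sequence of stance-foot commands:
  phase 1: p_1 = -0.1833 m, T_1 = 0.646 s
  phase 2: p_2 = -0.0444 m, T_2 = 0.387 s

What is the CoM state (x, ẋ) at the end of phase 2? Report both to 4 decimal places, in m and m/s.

x = 0.6926, ẋ = 2.2491

phase 1: p=-0.1833, T=0.646, ωT=1.867392, cosh=3.312962, sinh=3.158436; start (x,ẋ)=(-0.091300, 0.017200) → end (x,ẋ)=(0.140286, 0.896951)
phase 2: p=-0.0444, T=0.387, ωT=1.118701, cosh=1.693790, sinh=1.367086; start (x,ẋ)=(0.140286, 0.896951) → end (x,ẋ)=(0.692610, 2.249094)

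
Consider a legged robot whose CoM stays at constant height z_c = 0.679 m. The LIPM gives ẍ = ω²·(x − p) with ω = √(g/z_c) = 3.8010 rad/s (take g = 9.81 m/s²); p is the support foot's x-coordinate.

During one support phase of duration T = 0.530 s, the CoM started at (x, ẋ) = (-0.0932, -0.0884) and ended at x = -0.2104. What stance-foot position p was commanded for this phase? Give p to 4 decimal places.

p = -0.0820

ωT = 3.8010·0.530 = 2.014530; cosh(ωT) = 3.815293, sinh(ωT) = 3.681910
x(T) = p + (x₀−p)·cosh(ωT) + (ẋ₀/ω)·sinh(ωT) ⇒ p·(1 − cosh) = x(T) − x₀·cosh − (ẋ₀/ω)·sinh
numerator   = -0.2104 − (-0.0932)·3.815293 − (-0.0884/3.8010)·3.681910 = 0.230816
denominator = 1 − 3.815293 = -2.815293
p = 0.230816 / -2.815293 = -0.0820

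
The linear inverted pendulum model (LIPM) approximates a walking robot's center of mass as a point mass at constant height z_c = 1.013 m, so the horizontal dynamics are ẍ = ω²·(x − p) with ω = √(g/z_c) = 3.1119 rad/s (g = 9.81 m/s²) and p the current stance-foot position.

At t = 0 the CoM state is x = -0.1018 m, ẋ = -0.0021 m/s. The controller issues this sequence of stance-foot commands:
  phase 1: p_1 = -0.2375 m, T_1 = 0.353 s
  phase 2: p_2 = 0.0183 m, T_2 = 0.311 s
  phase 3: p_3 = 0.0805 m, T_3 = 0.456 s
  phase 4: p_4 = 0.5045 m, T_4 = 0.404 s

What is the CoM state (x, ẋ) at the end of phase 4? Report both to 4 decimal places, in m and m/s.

phase 1: p=-0.2375, T=0.353, ωT=1.098501, cosh=1.666518, sinh=1.333147; start (x,ẋ)=(-0.101800, -0.002100) → end (x,ẋ)=(-0.012253, 0.559468)
phase 2: p=0.0183, T=0.311, ωT=0.967801, cosh=1.506034, sinh=1.126116; start (x,ẋ)=(-0.012253, 0.559468) → end (x,ẋ)=(0.174743, 0.735509)
phase 3: p=0.0805, T=0.456, ωT=1.419026, cosh=2.187522, sinh=1.945573; start (x,ẋ)=(0.174743, 0.735509) → end (x,ẋ)=(0.746502, 2.179529)
phase 4: p=0.5045, T=0.404, ωT=1.257208, cosh=1.900019, sinh=1.615572; start (x,ẋ)=(0.746502, 2.179529) → end (x,ẋ)=(2.095830, 5.357808)

x = 2.0958, ẋ = 5.3578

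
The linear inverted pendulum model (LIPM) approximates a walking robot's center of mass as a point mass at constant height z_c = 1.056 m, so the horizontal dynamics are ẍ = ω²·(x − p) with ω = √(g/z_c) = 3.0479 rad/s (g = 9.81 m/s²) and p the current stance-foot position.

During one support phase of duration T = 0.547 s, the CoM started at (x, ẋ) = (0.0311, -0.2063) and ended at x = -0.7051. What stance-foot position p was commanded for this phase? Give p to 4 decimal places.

p = 0.3543

ωT = 3.0479·0.547 = 1.667201; cosh(ωT) = 2.743048, sinh(ωT) = 2.554273
x(T) = p + (x₀−p)·cosh(ωT) + (ẋ₀/ω)·sinh(ωT) ⇒ p·(1 − cosh) = x(T) − x₀·cosh − (ẋ₀/ω)·sinh
numerator   = -0.7051 − (0.0311)·2.743048 − (-0.2063/3.0479)·2.554273 = -0.617520
denominator = 1 − 2.743048 = -1.743048
p = -0.617520 / -1.743048 = 0.3543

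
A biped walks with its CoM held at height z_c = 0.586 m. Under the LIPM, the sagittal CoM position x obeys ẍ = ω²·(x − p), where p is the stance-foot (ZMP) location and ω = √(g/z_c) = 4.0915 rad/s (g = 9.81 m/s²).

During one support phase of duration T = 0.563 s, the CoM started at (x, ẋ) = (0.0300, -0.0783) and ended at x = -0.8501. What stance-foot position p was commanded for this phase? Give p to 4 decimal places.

ωT = 4.0915·0.563 = 2.303514; cosh(ωT) = 5.054603, sinh(ωT) = 4.954696
x(T) = p + (x₀−p)·cosh(ωT) + (ẋ₀/ω)·sinh(ωT) ⇒ p·(1 − cosh) = x(T) − x₀·cosh − (ẋ₀/ω)·sinh
numerator   = -0.8501 − (0.0300)·5.054603 − (-0.0783/4.0915)·4.954696 = -0.906919
denominator = 1 − 5.054603 = -4.054603
p = -0.906919 / -4.054603 = 0.2237

p = 0.2237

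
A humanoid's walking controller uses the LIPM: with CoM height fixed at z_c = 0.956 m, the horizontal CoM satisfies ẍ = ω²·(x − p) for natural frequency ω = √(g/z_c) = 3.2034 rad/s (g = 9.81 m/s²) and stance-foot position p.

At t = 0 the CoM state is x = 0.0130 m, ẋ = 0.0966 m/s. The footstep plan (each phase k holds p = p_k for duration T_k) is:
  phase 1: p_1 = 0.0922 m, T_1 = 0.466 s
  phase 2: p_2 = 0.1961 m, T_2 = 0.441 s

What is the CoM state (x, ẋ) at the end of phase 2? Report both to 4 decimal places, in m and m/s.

phase 1: p=0.0922, T=0.466, ωT=1.492784, cosh=2.337107, sinh=2.112361; start (x,ẋ)=(0.013000, 0.096600) → end (x,ẋ)=(-0.029200, -0.310161)
phase 2: p=0.1961, T=0.441, ωT=1.412699, cosh=2.175256, sinh=1.931771; start (x,ẋ)=(-0.029200, -0.310161) → end (x,ẋ)=(-0.481023, -2.068887)

x = -0.4810, ẋ = -2.0689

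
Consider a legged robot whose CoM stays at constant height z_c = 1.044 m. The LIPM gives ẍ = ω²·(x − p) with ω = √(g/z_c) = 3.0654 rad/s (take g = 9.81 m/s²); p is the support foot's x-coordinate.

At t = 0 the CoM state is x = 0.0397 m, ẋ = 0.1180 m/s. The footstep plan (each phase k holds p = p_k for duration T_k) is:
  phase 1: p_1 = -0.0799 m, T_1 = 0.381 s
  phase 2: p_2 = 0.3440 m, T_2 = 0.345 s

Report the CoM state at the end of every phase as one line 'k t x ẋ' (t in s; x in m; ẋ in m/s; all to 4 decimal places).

phase 1: p=-0.0799, T=0.381, ωT=1.167917, cosh=1.763152, sinh=1.452138; start (x,ẋ)=(0.039700, 0.118000) → end (x,ẋ)=(0.186872, 0.740437)
phase 2: p=0.3440, T=0.345, ωT=1.057563, cosh=1.613323, sinh=1.266022; start (x,ẋ)=(0.186872, 0.740437) → end (x,ẋ)=(0.396305, 0.584771)

1 0.3810 0.1869 0.7404
2 0.7260 0.3963 0.5848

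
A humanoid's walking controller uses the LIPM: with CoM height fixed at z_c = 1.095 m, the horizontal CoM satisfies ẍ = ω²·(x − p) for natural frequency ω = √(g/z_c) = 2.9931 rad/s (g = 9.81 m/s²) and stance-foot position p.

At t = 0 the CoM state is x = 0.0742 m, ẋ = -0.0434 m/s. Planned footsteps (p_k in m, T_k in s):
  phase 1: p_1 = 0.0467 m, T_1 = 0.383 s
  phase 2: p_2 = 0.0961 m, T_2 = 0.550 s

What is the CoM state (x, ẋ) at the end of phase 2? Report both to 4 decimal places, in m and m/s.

x = 0.0706, ẋ = -0.0555

phase 1: p=0.0467, T=0.383, ωT=1.146357, cosh=1.732251, sinh=1.414459; start (x,ẋ)=(0.074200, -0.043400) → end (x,ẋ)=(0.073827, 0.041245)
phase 2: p=0.0961, T=0.550, ωT=1.646205, cosh=2.690018, sinh=2.497238; start (x,ẋ)=(0.073827, 0.041245) → end (x,ẋ)=(0.070598, -0.055528)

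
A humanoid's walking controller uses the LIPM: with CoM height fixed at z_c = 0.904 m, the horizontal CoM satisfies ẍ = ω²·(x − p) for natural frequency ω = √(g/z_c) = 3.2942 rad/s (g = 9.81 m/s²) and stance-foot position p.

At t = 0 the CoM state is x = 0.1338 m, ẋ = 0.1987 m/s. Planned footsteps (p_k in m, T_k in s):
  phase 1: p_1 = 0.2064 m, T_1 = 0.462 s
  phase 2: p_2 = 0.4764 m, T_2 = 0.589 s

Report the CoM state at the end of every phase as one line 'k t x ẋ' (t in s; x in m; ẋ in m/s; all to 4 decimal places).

1 0.4620 0.1638 -0.0449
2 1.0510 -0.6806 -3.6699

phase 1: p=0.2064, T=0.462, ωT=1.521920, cosh=2.399653, sinh=2.181361; start (x,ẋ)=(0.133800, 0.198700) → end (x,ẋ)=(0.163761, -0.044881)
phase 2: p=0.4764, T=0.589, ωT=1.940284, cosh=3.552195, sinh=3.408531; start (x,ẋ)=(0.163761, -0.044881) → end (x,ẋ)=(-0.680594, -3.669859)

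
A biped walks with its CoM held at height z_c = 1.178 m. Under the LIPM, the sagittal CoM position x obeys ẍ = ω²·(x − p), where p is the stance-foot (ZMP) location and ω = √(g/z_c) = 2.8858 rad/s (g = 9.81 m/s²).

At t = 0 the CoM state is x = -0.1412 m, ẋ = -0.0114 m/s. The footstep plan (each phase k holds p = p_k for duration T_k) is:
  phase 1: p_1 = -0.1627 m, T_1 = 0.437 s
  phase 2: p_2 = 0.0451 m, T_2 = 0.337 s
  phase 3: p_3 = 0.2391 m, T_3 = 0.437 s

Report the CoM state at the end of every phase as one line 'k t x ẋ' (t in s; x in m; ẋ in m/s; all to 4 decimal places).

phase 1: p=-0.1627, T=0.437, ωT=1.261095, cosh=1.906313, sinh=1.622969; start (x,ẋ)=(-0.141200, -0.011400) → end (x,ẋ)=(-0.128126, 0.078965)
phase 2: p=0.0451, T=0.337, ωT=0.972515, cosh=1.511359, sinh=1.133228; start (x,ẋ)=(-0.128126, 0.078965) → end (x,ẋ)=(-0.185697, -0.447150)
phase 3: p=0.2391, T=0.437, ωT=1.261095, cosh=1.906313, sinh=1.622969; start (x,ẋ)=(-0.185697, -0.447150) → end (x,ẋ)=(-0.822173, -2.841974)

1 0.4370 -0.1281 0.0790
2 0.7740 -0.1857 -0.4472
3 1.2110 -0.8222 -2.8420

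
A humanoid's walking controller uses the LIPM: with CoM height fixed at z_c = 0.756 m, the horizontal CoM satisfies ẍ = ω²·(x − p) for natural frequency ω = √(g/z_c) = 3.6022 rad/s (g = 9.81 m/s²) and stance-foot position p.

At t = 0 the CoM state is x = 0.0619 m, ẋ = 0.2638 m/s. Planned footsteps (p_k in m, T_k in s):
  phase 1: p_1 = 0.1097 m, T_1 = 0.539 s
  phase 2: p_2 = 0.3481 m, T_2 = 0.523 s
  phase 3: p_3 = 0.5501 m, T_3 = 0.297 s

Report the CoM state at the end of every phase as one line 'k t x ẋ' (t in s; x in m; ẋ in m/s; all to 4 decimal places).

phase 1: p=0.1097, T=0.539, ωT=1.941586, cosh=3.556636, sinh=3.413159; start (x,ẋ)=(0.061900, 0.263800) → end (x,ẋ)=(0.189649, 0.350545)
phase 2: p=0.3481, T=0.523, ωT=1.883951, cosh=3.365717, sinh=3.213729; start (x,ẋ)=(0.189649, 0.350545) → end (x,ẋ)=(0.127539, -0.654474)
phase 3: p=0.5501, T=0.297, ωT=1.069853, cosh=1.629005, sinh=1.285947; start (x,ẋ)=(0.127539, -0.654474) → end (x,ẋ)=(-0.371894, -3.023542)

1 0.5390 0.1896 0.3505
2 1.0620 0.1275 -0.6545
3 1.3590 -0.3719 -3.0235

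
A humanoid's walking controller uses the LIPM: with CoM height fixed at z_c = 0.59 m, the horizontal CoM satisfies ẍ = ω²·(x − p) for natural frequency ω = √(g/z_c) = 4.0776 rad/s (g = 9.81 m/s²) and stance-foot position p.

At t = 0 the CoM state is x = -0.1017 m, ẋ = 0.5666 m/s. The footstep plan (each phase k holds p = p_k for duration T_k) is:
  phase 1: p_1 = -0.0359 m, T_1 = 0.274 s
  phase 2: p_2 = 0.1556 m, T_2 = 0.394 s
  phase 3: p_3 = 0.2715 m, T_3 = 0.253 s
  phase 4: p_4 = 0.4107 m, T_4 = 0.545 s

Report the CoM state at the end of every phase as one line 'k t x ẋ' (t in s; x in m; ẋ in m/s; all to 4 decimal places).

phase 1: p=-0.0359, T=0.274, ωT=1.117262, cosh=1.691825, sinh=1.364651; start (x,ẋ)=(-0.101700, 0.566600) → end (x,ẋ)=(0.042402, 0.592444)
phase 2: p=0.1556, T=0.394, ωT=1.606574, cosh=2.593138, sinh=2.392565; start (x,ẋ)=(0.042402, 0.592444) → end (x,ẋ)=(0.209683, 0.431938)
phase 3: p=0.2715, T=0.253, ωT=1.031633, cosh=1.581034, sinh=1.224609; start (x,ẋ)=(0.209683, 0.431938) → end (x,ẋ)=(0.303488, 0.374228)
phase 4: p=0.4107, T=0.545, ωT=2.222292, cosh=4.668409, sinh=4.560049; start (x,ẋ)=(0.303488, 0.374228) → end (x,ẋ)=(0.328693, -0.246467)

1 0.2740 0.0424 0.5924
2 0.6680 0.2097 0.4319
3 0.9210 0.3035 0.3742
4 1.4660 0.3287 -0.2465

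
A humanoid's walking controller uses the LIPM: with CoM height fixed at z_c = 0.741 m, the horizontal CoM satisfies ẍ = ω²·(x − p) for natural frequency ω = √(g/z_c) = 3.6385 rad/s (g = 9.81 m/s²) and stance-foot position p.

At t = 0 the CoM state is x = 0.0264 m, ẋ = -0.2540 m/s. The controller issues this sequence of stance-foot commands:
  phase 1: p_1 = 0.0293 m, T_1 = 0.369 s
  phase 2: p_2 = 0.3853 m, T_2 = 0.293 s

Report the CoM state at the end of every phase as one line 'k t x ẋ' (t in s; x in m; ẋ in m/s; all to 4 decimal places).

1 0.3690 -0.1012 -0.5383
2 0.6620 -0.5941 -3.1395

phase 1: p=0.0293, T=0.369, ωT=1.342607, cosh=2.045087, sinh=1.783923; start (x,ẋ)=(0.026400, -0.254000) → end (x,ẋ)=(-0.101165, -0.538276)
phase 2: p=0.3853, T=0.293, ωT=1.066080, cosh=1.624165, sinh=1.279810; start (x,ẋ)=(-0.101165, -0.538276) → end (x,ẋ)=(-0.594133, -3.139514)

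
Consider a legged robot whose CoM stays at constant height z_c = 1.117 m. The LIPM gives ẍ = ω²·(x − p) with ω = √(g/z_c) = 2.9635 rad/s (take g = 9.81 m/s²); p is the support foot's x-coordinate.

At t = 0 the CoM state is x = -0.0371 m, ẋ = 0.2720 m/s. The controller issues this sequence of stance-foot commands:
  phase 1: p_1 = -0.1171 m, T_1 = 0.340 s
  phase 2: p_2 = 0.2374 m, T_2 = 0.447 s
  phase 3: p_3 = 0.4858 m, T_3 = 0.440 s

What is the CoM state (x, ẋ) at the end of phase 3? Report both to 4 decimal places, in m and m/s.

phase 1: p=-0.1171, T=0.340, ωT=1.007590, cosh=1.552045, sinh=1.186947; start (x,ẋ)=(-0.037100, 0.272000) → end (x,ẋ)=(0.116006, 0.703558)
phase 2: p=0.2374, T=0.447, ωT=1.324685, cosh=2.013443, sinh=1.747556; start (x,ẋ)=(0.116006, 0.703558) → end (x,ẋ)=(0.407863, 0.787886)
phase 3: p=0.4858, T=0.440, ωT=1.303940, cosh=1.977621, sinh=1.706161; start (x,ẋ)=(0.407863, 0.787886) → end (x,ẋ)=(0.785275, 1.164071)

x = 0.7853, ẋ = 1.1641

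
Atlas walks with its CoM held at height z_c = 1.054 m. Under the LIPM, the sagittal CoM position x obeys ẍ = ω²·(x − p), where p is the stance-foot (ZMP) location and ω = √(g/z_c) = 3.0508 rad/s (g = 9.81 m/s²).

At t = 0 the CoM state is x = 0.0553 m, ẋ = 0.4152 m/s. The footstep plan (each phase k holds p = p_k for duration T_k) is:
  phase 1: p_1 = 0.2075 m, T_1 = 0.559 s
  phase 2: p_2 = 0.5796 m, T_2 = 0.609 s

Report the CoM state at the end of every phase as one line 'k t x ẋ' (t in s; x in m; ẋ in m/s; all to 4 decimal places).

1 0.5590 0.1370 -0.0553
2 1.1680 -0.9303 -4.4043

phase 1: p=0.2075, T=0.559, ωT=1.705397, cosh=2.842636, sinh=2.660936; start (x,ẋ)=(0.055300, 0.415200) → end (x,ẋ)=(0.136992, -0.055295)
phase 2: p=0.5796, T=0.609, ωT=1.857937, cosh=3.283247, sinh=3.127253; start (x,ẋ)=(0.136992, -0.055295) → end (x,ẋ)=(-0.930271, -4.404301)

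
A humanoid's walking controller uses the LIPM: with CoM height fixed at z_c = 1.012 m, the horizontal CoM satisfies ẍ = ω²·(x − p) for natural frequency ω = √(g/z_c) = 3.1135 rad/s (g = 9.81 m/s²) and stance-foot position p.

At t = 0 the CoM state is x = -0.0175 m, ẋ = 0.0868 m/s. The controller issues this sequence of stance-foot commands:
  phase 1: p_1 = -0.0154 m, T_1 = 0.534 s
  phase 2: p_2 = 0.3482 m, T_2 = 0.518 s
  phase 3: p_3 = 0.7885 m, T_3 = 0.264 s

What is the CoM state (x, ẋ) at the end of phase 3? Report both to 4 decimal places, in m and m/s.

phase 1: p=-0.0154, T=0.534, ωT=1.662609, cosh=2.731347, sinh=2.541703; start (x,ẋ)=(-0.017500, 0.086800) → end (x,ẋ)=(0.049723, 0.220462)
phase 2: p=0.3482, T=0.518, ωT=1.612793, cosh=2.608067, sinh=2.408737; start (x,ẋ)=(0.049723, 0.220462) → end (x,ẋ)=(-0.259688, -1.663476)
phase 3: p=0.7885, T=0.264, ωT=0.821964, cosh=1.357265, sinh=0.917698; start (x,ẋ)=(-0.259688, -1.663476) → end (x,ẋ)=(-1.124476, -5.252717)

x = -1.1245, ẋ = -5.2527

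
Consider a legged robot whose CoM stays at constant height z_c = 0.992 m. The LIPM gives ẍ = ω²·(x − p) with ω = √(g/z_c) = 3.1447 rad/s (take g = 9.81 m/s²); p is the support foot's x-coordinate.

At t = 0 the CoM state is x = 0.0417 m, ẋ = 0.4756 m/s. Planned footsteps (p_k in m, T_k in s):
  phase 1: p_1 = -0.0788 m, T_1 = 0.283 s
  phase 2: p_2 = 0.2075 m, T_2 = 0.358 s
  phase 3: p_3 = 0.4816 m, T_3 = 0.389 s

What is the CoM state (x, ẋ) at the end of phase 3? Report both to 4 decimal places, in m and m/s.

phase 1: p=-0.0788, T=0.283, ωT=0.889950, cosh=1.422842, sinh=1.012166; start (x,ẋ)=(0.041700, 0.475600) → end (x,ẋ)=(0.245731, 1.060250)
phase 2: p=0.2075, T=0.358, ωT=1.125803, cosh=1.703541, sinh=1.379149; start (x,ẋ)=(0.245731, 1.060250) → end (x,ẋ)=(0.737615, 1.971988)
phase 3: p=0.4816, T=0.389, ωT=1.223288, cosh=1.846303, sinh=1.552042; start (x,ẋ)=(0.737615, 1.971988) → end (x,ẋ)=(1.927539, 4.890419)

x = 1.9275, ẋ = 4.8904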